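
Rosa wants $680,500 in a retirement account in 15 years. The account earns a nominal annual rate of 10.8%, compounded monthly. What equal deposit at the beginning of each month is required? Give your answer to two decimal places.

$1,511.19

Periodic rate i = 0.108/12 = 0.009; n = 15 × 12 = 180 periods.
PMT = 680500 / ( [(1+0.009)^180 − 1] / 0.009 × (1+i) ) = 680500 / 450.306070 = 1,511.1944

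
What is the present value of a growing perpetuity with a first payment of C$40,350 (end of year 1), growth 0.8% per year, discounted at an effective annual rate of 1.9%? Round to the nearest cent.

PV = PMT / (i − g) = 40350 / (0.019 − 0.008) = 40350 / 0.011000 = 3,668,181.8182

C$3,668,181.82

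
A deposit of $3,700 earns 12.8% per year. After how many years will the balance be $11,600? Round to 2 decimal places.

n = ln(11600/3700) / ln(1+0.128) = ln(3.13514) / 0.120446 = 9.4870 years

9.49 years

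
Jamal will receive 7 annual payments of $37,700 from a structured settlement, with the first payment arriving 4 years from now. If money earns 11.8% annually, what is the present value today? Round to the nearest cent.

PV at t=3 (ordinary 7-year annuity): 37700 × a(7|0.118) = 37700 × 4.592846 = 173,150.2897
PV₀ = 173,150.2897 / (1+0.118)^3 = 173,150.2897 / 1.397415 = 123,907.5620

$123,907.56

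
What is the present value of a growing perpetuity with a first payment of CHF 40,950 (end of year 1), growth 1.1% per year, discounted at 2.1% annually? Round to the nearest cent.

CHF 4,095,000.00

PV = D₁/(r − g) = 40950/(0.021 − 0.011) = 4,095,000.0000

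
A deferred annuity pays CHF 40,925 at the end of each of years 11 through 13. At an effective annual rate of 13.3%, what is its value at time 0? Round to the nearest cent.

Value one period before first payment (t=10): 40925 × [1 − (1+0.133)^(−3)] / 0.133 = 40925 × 2.349177 = 96,140.0642
Discount back 10 years: 96,140.0642 × (1+0.133)^(−10) = 96,140.0642 × 0.286880 = 27,580.7016

CHF 27,580.70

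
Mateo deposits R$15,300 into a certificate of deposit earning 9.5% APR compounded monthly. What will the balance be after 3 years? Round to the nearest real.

With 12 periods per year: i = 0.00791667, n = 36.
15,300 × (1+0.00791667)^36 = 15,300 × 1.328271 = 20,322.5401

R$20,323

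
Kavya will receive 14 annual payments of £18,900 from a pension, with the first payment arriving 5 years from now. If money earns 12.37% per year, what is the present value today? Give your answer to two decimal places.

£77,104.17

PV at t=4 (ordinary 14-year annuity): 18900 × a(14|0.1237) = 18900 × 6.504555 = 122,936.0887
Discount back 4 years: 122,936.0887 × (1+0.1237)^(−4) = 122,936.0887 × 0.627189 = 77,104.1703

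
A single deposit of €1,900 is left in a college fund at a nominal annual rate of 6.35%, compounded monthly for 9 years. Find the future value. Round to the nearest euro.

With 12 periods per year: i = 0.00529167, n = 108.
FV = PV·(1+i)^n = 1,900 × 1.768255 = 3,359.6846

€3,360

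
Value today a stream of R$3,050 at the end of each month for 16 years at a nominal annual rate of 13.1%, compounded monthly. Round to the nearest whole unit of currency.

Periodic rate i = 0.131/12 = 0.0109167; n = 16 × 12 = 192 periods.
PV = PMT · [1 − (1+i)^(−n)] / i = 3050 · 80.212064 = 244,646.7937

R$244,647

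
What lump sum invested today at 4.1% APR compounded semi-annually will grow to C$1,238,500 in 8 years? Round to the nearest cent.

C$895,133.61

i = 0.041/2 = 0.0205 per half-year; n = 8·2 = 16.
Discount factor = (1+0.0205)^(−16) = 0.722756; PV = 1,238,500 × 0.722756 = 895,133.6141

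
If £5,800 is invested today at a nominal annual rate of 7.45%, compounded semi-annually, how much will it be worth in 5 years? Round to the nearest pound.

With 2 periods per year: i = 0.03725, n = 10.
FV = 5,800 × (1 + 0.03725)^10 = 8,361.0810

£8,361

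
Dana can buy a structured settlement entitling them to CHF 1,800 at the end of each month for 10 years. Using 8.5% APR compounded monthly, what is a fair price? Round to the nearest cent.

CHF 145,178.05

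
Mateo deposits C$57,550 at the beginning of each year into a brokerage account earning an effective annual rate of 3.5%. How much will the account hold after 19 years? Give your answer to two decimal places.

FV = PMT · [(1+i)^n − 1] / i × (1+i) = 57550 · 27.279682 = 1,569,945.6884
(annuity-due: payments at period start, so ×(1+i).)

C$1,569,945.69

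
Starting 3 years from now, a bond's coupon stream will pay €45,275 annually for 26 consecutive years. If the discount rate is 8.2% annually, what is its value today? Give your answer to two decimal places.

PV at t=2 (ordinary 26-year annuity): 45275 × a(26|0.082) = 45275 × 10.623756 = 480,990.5481
Discount back 2 years: 480,990.5481 × (1+0.082)^(−2) = 480,990.5481 × 0.854172 = 410,848.7980

€410,848.80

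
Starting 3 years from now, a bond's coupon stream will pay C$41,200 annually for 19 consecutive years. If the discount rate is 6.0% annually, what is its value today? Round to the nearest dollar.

C$409,144

Value one period before first payment (t=2): 41200 × [1 − (1+0.06)^(−19)] / 0.06 = 41200 × 11.158116 = 459,714.3995
PV₀ = 459,714.3995 / (1+0.06)^2 = 459,714.3995 / 1.123600 = 409,144.1789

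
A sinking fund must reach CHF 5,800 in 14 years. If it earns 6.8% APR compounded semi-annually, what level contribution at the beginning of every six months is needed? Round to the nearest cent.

With 2 periods per year: i = 0.034, n = 28.
PMT = 5800 / ( [(1+0.034)^28 − 1] / 0.034 × (1+i) ) = 5800 / 47.144468 = 123.0261

CHF 123.03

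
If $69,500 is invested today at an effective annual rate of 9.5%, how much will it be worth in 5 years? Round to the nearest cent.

$109,409.59

FV = PV·(1+i)^n = 69,500 × 1.574239 = 109,409.5925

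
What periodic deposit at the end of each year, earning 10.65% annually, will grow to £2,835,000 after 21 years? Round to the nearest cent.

PMT = 2.835e+06 / ( [(1+0.1065)^21 − 1] / 0.1065 ) = 2.835e+06 / 69.247915 = 40,939.8607

£40,939.86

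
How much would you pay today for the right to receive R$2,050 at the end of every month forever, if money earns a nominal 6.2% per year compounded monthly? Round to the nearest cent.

Periodic rate i = 0.062/12 = 0.00516667.
PV = C/r = 2050/0.00516667 = 396,774.1935

R$396,774.19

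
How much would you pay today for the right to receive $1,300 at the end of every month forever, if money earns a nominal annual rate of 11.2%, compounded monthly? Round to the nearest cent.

Periodic rate i = 0.112/12 = 0.00933333.
PV = C/r = 1300/0.00933333 = 139,285.7143

$139,285.71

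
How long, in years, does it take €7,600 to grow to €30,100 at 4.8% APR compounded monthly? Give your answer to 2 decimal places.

28.73 years

Periodic rate i = 0.048/12 = 0.004.
(1+i)^n = 30100/7600 = 3.96053, so n = ln 3.96053 / ln 1.004 = 344.7820 months
= 344.7820/12 years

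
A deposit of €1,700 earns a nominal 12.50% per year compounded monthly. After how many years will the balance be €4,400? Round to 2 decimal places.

7.65 years

Periodic rate i = 0.125/12 = 0.0104167.
n = ln(4400/1700) / ln(1+0.0104167) = ln(2.58824) / 0.010363 = 91.7684 months
= 91.7684/12 years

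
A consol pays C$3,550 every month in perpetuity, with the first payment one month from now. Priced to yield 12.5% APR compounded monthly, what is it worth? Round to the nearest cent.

C$340,800.00

Periodic rate i = 0.125/12 = 0.0104167.
PV = PMT / i = 3550 / 0.0104167 = 340,800.0000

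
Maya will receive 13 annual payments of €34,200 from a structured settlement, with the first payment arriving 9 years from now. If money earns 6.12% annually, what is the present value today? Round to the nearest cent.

€186,932.27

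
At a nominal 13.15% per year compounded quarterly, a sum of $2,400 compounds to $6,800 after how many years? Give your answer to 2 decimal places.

8.05 years

Periodic rate i = 0.1315/4 = 0.032875.
n = ln(6800/2400) / ln(1+0.032875) = ln(2.83333) / 0.032346 = 32.1971 quarters
= 32.1971/4 years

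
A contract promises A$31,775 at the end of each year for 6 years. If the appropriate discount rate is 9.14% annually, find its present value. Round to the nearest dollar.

A$141,947

Annuity factor a(6|0.0914) = 4.467256; PV = 31775 × 4.467256 = 141,947.0511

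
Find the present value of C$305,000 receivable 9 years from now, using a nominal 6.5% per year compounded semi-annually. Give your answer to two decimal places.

C$171,505.78

i = 0.065/2 = 0.0325 per half-year; n = 9·2 = 18.
PV = FV·(1+i)^(−n) = 305,000 × 0.562314 = 171,505.7770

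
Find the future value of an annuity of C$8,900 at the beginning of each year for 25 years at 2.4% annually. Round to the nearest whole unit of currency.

C$307,300

Accumulation factor s(25|0.024) × (1+i) = 34.528059; FV = 8900 × 34.528059 = 307,299.7295
Payments are at the start of each period, so multiply by (1+i).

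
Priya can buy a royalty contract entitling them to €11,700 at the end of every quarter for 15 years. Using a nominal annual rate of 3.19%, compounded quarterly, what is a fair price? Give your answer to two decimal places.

€556,187.11

Periodic rate i = 0.0319/4 = 0.007975; n = 15 × 4 = 60 periods.
PV = PMT · [1 − (1+i)^(−n)] / i = 11700 · 47.537360 = 556,187.1125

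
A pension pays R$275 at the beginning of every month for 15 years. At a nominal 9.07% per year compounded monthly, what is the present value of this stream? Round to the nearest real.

Periodic rate i = 0.0907/12 = 0.00755833; n = 15 × 12 = 180 periods.
Annuity factor a(180|0.00755833) × (1+i) = 98.932025; PV = 275 × 98.932025 = 27,206.3069
(annuity-due: payments at period start, so ×(1+i).)

R$27,206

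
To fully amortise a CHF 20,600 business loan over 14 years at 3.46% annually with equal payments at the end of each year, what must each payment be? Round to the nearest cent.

CHF 1,881.30

PMT = 20600 / ( [1 − (1+0.0346)^(−14)] / 0.0346 ) = 20600 / 10.949882 = 1,881.2988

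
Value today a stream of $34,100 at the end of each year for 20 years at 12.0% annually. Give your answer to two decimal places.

$254,708.03

PV = PMT · [1 − (1+i)^(−n)] / i = 34100 · 7.469444 = 254,708.0276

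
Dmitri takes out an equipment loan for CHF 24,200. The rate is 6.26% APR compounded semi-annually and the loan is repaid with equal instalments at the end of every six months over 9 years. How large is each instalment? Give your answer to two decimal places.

i = 0.0626/2 = 0.0313 per half-year; n = 9·2 = 18.
PMT = 24200 / ( [1 − (1+0.0313)^(−18)] / 0.0313 ) = 24200 / 13.603560 = 1,778.9461

CHF 1,778.95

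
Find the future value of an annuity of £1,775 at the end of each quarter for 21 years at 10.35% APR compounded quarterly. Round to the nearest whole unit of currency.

Periodic rate i = 0.1035/4 = 0.025875; n = 21 × 4 = 84 periods.
FV = 1775 × [(1+0.025875)^84 − 1] / 0.025875 = 1775 × 291.762626 = 517,878.6606

£517,879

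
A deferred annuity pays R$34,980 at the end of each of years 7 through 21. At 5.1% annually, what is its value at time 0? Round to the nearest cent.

R$267,581.44

Value one period before first payment (t=6): 34980 × [1 − (1+0.051)^(−15)] / 0.051 = 34980 × 10.309853 = 360,638.6562
Discount back 6 years: 360,638.6562 × (1+0.051)^(−6) = 360,638.6562 × 0.741965 = 267,581.4359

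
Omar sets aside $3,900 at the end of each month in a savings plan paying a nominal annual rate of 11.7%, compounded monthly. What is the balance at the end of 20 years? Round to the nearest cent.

Periodic rate i = 0.117/12 = 0.00975; n = 20 × 12 = 240 periods.
FV = 3900 × [(1+0.00975)^240 − 1] / 0.00975 = 3900 × 950.178568 = 3,705,696.4147

$3,705,696.41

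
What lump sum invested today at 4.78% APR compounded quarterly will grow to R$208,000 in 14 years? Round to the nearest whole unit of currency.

i = 0.0478/4 = 0.01195 per quarter; n = 14·4 = 56.
PV = FV·(1+i)^(−n) = 208,000 × 0.514154 = 106,943.9620

R$106,944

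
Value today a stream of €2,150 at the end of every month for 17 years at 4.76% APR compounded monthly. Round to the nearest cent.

€300,316.71

With 12 periods per year: i = 0.00396667, n = 204.
PV = PMT · [1 − (1+i)^(−n)] / i = 2150 · 139.682190 = 300,316.7091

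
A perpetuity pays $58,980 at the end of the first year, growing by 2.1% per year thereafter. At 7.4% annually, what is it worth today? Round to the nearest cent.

PV = PMT / (i − g) = 58980 / (0.074 − 0.021) = 58980 / 0.053000 = 1,112,830.1887

$1,112,830.19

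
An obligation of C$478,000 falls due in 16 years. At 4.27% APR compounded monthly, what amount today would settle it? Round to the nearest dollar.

i = 0.0427/12 = 0.00355833 per month; n = 16·12 = 192.
Discount factor = (1+0.00355833)^(−192) = 0.505611; PV = 478,000 × 0.505611 = 241,682.1380

C$241,682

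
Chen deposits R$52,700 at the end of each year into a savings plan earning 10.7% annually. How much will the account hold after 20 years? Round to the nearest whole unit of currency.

FV = PMT · [(1+i)^n − 1] / i = 52700 · 62.032907 = 3,269,134.1764

R$3,269,134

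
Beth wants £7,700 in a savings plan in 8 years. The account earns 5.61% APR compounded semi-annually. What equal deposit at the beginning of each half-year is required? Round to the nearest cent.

i = 0.0561/2 = 0.02805 per half-year; n = 8·2 = 16.
FV-annuity factor × (1+i) = 20.406407; PMT = 7700 / 20.406407 = 377.3325

£377.33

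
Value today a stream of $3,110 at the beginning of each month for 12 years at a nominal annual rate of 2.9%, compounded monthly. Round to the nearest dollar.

Periodic rate i = 0.029/12 = 0.00241667; n = 12 × 12 = 144 periods.
PV = 3110 × [1 − (1+0.00241667)^(−144)] / 0.00241667 × (1+i) = 3110 × 121.785173 = 378,751.8892
(Beginning-of-period payments → annuity-due factor ×(1+i).)

$378,752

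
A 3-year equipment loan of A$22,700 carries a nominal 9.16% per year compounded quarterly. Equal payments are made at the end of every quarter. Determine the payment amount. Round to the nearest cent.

A$2,184.91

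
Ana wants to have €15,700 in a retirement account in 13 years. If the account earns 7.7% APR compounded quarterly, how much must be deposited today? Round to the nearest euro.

€5,825

i = 0.077/4 = 0.01925 per quarter; n = 13·4 = 52.
PV = FV·(1+i)^(−n) = 15,700 × 0.371024 = 5,825.0842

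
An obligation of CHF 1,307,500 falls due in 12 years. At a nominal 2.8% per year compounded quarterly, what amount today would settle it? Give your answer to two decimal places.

CHF 935,464.07

Periodic rate i = 0.028/4 = 0.007; n = 12 × 4 = 48 periods.
PV = 1,307,500 / (1 + 0.007)^48 = 1,307,500 / 1.397702 = 935,464.0690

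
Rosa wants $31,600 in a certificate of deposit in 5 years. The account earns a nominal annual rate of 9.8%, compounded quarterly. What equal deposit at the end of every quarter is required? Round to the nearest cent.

Periodic rate i = 0.098/4 = 0.0245; n = 5 × 4 = 20 periods.
FV-annuity factor = 25.416482; PMT = 31600 / 25.416482 = 1,243.2877

$1,243.29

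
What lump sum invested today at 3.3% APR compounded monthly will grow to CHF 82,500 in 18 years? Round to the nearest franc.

CHF 45,587

With 12 periods per year: i = 0.00275, n = 216.
Discount factor = (1+0.00275)^(−216) = 0.552565; PV = 82,500 × 0.552565 = 45,586.5879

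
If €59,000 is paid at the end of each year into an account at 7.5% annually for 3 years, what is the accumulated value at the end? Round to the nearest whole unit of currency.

FV = PMT · [(1+i)^n − 1] / i = 59000 · 3.230625 = 190,606.8750

€190,607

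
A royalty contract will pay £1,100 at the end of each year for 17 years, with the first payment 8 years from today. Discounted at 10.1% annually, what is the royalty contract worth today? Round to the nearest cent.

Value one period before first payment (t=7): 1100 × [1 − (1+0.101)^(−17)] / 0.101 = 1100 × 7.972159 = 8,769.3749
Discount back 7 years: 8,769.3749 × (1+0.101)^(−7) = 8,769.3749 × 0.509904 = 4,471.5429

£4,471.54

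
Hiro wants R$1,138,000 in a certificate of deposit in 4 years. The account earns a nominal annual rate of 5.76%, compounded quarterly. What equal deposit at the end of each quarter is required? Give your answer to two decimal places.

R$63,754.40

Periodic rate i = 0.0576/4 = 0.0144; n = 4 × 4 = 16 periods.
PMT = 1.138e+06 / ( [(1+0.0144)^16 − 1] / 0.0144 ) = 1.138e+06 / 17.849749 = 63,754.3980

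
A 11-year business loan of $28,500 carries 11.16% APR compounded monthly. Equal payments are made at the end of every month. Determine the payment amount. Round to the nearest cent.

$375.78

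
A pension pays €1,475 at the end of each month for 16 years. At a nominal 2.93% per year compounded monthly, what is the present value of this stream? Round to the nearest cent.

With 12 periods per year: i = 0.00244167, n = 192.
Annuity factor a(192|0.00244167) = 153.128856; PV = 1475 × 153.128856 = 225,865.0627

€225,865.06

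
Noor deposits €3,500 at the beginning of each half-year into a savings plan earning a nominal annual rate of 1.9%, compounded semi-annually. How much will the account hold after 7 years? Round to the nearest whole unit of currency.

With 2 periods per year: i = 0.0095, n = 14.
Accumulation factor s(14|0.0095) × (1+i) = 15.039759; FV = 3500 × 15.039759 = 52,639.1562
(Beginning-of-period payments → annuity-due factor ×(1+i).)

€52,639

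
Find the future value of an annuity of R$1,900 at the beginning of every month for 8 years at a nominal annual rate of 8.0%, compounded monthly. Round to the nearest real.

R$256,046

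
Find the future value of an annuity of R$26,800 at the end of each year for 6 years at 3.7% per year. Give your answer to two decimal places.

FV = PMT · [(1+i)^n − 1] / i = 26800 · 6.583151 = 176,428.4497

R$176,428.45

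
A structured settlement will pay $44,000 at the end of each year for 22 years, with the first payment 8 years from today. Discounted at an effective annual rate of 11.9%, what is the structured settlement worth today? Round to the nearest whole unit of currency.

Value one period before first payment (t=7): 44000 × [1 − (1+0.119)^(−22)] / 0.119 = 44000 × 7.695104 = 338,584.5725
Discount back 7 years: 338,584.5725 × (1+0.119)^(−7) = 338,584.5725 × 0.455187 = 154,119.1340

$154,119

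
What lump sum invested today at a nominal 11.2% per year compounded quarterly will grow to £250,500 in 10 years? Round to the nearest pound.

With 4 periods per year: i = 0.028, n = 40.
PV = 250,500 / (1 + 0.028)^40 = 250,500 / 3.018037 = 83,000.9654

£83,001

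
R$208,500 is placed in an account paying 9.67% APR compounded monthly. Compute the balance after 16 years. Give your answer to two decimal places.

R$973,539.50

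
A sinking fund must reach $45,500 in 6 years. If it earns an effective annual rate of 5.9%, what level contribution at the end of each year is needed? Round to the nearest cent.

FV-annuity factor = 6.957774; PMT = 45500 / 6.957774 = 6,539.4477

$6,539.45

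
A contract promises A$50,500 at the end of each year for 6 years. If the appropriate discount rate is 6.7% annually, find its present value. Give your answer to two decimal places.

A$242,955.84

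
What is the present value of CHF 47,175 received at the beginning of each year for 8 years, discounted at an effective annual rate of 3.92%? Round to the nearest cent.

CHF 331,160.92

Annuity factor a(8|0.0392) × (1+i) = 7.019839; PV = 47175 × 7.019839 = 331,160.9209
(Beginning-of-period payments → annuity-due factor ×(1+i).)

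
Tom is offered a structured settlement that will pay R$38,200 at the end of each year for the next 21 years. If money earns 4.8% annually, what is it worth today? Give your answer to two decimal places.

R$498,505.76

PV = 38200 × [1 − (1+0.048)^(−21)] / 0.048 = 38200 × 13.049889 = 498,505.7575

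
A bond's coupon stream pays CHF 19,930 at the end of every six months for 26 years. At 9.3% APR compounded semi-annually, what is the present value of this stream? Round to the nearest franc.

CHF 388,273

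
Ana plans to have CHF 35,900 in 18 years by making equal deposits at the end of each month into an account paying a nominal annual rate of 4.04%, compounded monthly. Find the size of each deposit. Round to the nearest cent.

CHF 113.30

With 12 periods per year: i = 0.00336667, n = 216.
PMT = 35900 / ( [(1+0.00336667)^216 − 1] / 0.00336667 ) = 35900 / 316.857231 = 113.3002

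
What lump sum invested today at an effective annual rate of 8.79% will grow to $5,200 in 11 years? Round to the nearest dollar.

$2,058

PV = 5,200 / (1 + 0.0879)^11 = 5,200 / 2.526264 = 2,058.3755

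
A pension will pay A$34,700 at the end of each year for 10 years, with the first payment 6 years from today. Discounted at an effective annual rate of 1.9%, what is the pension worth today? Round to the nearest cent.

Value one period before first payment (t=5): 34700 × [1 − (1+0.019)^(−10)] / 0.019 = 34700 × 9.029765 = 313,332.8400
PV₀ = 313,332.8400 / (1+0.019)^5 = 313,332.8400 / 1.098679 = 285,190.4609

A$285,190.46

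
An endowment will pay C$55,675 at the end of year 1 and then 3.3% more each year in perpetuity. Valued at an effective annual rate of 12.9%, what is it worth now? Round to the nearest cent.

PV = PMT / (i − g) = 55675 / (0.129 − 0.033) = 55675 / 0.096000 = 579,947.9167

C$579,947.92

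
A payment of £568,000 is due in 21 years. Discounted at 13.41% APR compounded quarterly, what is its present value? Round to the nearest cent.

£35,594.71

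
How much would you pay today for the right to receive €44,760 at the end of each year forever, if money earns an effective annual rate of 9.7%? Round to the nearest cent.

PV = PMT / i = 44760 / 0.097 = 461,443.2990

€461,443.30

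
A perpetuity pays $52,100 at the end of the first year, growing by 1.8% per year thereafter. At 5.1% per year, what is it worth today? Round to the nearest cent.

PV = PMT / (i − g) = 52100 / (0.051 − 0.018) = 52100 / 0.033000 = 1,578,787.8788

$1,578,787.88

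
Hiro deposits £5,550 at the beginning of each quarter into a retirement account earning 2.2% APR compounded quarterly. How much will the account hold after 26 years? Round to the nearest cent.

i = 0.022/4 = 0.0055 per quarter; n = 26·4 = 104.
FV = PMT · [(1+i)^n − 1] / i × (1+i) = 5550 · 140.593110 = 780,291.7578
(annuity-due: payments at period start, so ×(1+i).)

£780,291.76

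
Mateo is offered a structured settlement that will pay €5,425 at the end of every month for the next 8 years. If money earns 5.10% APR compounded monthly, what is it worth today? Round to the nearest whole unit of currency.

€426,910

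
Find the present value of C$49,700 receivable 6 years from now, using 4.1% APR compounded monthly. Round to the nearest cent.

With 12 periods per year: i = 0.00341667, n = 72.
Discount factor = (1+0.00341667)^(−72) = 0.782250; PV = 49,700 × 0.782250 = 38,877.8325

C$38,877.83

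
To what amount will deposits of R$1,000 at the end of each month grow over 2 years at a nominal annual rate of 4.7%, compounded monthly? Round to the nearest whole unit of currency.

With 12 periods per year: i = 0.00391667, n = 24.
FV = PMT · [(1+i)^n − 1] / i = 1000 · 25.112697 = 25,112.6973

R$25,113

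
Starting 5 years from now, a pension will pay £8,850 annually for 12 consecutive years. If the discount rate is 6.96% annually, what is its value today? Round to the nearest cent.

£53,820.96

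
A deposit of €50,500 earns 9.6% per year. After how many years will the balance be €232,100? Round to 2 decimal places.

n = ln(232100/50500) / ln(1+0.096) = ln(4.59604) / 0.091667 = 16.6384 years

16.64 years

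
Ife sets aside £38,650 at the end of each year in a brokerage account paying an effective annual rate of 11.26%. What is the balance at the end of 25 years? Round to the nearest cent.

FV = 38650 × [(1+0.1126)^25 − 1] / 0.1126 = 38650 × 119.038872 = 4,600,852.4201

£4,600,852.42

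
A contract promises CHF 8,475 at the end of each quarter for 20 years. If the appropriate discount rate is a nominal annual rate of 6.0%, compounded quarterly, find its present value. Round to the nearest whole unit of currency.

CHF 393,302

Periodic rate i = 0.06/4 = 0.015; n = 20 × 4 = 80 periods.
PV = 8475 × [1 − (1+0.015)^(−80)] / 0.015 = 8475 × 46.407323 = 393,302.0666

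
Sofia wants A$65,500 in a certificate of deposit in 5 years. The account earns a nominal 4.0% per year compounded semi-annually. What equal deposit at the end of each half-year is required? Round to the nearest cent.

i = 0.04/2 = 0.02 per half-year; n = 5·2 = 10.
PMT = 65500 / ( [(1+0.02)^10 − 1] / 0.02 ) = 65500 / 10.949721 = 5,981.8876

A$5,981.89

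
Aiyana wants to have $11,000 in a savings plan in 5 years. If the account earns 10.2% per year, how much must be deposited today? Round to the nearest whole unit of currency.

$6,768

PV = FV·(1+i)^(−n) = 11,000 × 0.615307 = 6,768.3797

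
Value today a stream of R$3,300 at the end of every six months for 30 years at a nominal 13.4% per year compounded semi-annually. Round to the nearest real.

R$48,248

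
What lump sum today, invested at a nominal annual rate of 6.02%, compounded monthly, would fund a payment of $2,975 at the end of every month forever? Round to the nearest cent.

Periodic rate i = 0.0602/12 = 0.00501667.
PV = C/r = 2975/0.00501667 = 593,023.2558

$593,023.26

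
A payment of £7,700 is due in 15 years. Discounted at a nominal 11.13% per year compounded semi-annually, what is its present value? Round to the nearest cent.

i = 0.1113/2 = 0.05565 per half-year; n = 15·2 = 30.
Discount factor = (1+0.05565)^(−30) = 0.196971; PV = 7,700 × 0.196971 = 1,516.6737

£1,516.67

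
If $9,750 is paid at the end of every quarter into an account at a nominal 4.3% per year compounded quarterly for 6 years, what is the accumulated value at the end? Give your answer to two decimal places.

Periodic rate i = 0.043/4 = 0.01075; n = 6 × 4 = 24 periods.
FV = PMT · [(1+i)^n − 1] / i = 9750 · 27.214687 = 265,343.1948

$265,343.19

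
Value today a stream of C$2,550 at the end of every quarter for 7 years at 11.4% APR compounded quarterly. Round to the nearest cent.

C$48,738.00

Periodic rate i = 0.114/4 = 0.0285; n = 7 × 4 = 28 periods.
PV = PMT · [1 − (1+i)^(−n)] / i = 2550 · 19.112941 = 48,737.9985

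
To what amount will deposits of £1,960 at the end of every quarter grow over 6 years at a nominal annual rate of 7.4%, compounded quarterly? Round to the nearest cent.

With 4 periods per year: i = 0.0185, n = 24.
FV = 1960 × [(1+0.0185)^24 − 1] / 0.0185 = 1960 × 29.871279 = 58,547.7062

£58,547.71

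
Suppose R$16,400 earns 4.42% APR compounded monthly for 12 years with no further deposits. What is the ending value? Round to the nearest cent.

R$27,846.49

i = 0.0442/12 = 0.00368333 per month; n = 12·12 = 144.
FV = PV·(1+i)^n = 16,400 × 1.697957 = 27,846.4895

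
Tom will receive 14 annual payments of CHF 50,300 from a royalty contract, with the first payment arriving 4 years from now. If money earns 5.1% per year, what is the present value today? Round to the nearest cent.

CHF 426,150.64

PV at t=3 (ordinary 14-year annuity): 50300 × a(14|0.051) = 50300 × 9.835655 = 494,733.4692
Discount back 3 years: 494,733.4692 × (1+0.051)^(−3) = 494,733.4692 × 0.861374 = 426,150.6387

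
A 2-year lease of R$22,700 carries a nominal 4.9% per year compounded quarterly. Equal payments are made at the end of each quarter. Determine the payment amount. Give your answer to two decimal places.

i = 0.049/4 = 0.01225 per quarter; n = 2·4 = 8.
Annuity-PV factor = 7.576418; PMT = 22700 / 7.576418 = 2,996.1387

R$2,996.14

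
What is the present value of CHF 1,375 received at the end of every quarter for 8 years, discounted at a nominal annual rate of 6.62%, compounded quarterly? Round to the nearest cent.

CHF 33,947.26

Periodic rate i = 0.0662/4 = 0.01655; n = 8 × 4 = 32 periods.
PV = PMT · [1 − (1+i)^(−n)] / i = 1375 · 24.688916 = 33,947.2601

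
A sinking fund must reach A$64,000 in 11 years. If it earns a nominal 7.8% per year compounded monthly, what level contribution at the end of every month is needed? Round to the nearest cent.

Periodic rate i = 0.078/12 = 0.0065; n = 11 × 12 = 132 periods.
PMT = 64000 / ( [(1+0.0065)^132 − 1] / 0.0065 ) = 64000 / 207.984620 = 307.7151

A$307.72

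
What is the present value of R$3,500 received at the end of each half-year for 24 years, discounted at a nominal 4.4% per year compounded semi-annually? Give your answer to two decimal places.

R$103,114.84

i = 0.044/2 = 0.022 per half-year; n = 24·2 = 48.
PV = PMT · [1 − (1+i)^(−n)] / i = 3500 · 29.461384 = 103,114.8441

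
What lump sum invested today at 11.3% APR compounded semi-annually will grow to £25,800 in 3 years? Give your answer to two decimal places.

i = 0.113/2 = 0.0565 per half-year; n = 3·2 = 6.
Discount factor = (1+0.0565)^(−6) = 0.719090; PV = 25,800 × 0.719090 = 18,552.5110

£18,552.51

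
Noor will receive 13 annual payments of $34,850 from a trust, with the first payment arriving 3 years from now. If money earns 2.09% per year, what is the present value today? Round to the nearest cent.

PV at t=2 (ordinary 13-year annuity): 34850 × a(13|0.0209) = 34850 × 11.281344 = 393,154.8322
PV₀ = 393,154.8322 / (1+0.0209)^2 = 393,154.8322 / 1.042237 = 377,222.1710

$377,222.17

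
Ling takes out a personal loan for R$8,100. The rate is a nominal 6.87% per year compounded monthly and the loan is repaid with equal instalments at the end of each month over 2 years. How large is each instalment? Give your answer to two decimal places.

R$362.18

Periodic rate i = 0.0687/12 = 0.005725; n = 2 × 12 = 24 periods.
PMT = 8100 / ( [1 − (1+0.005725)^(−24)] / 0.005725 ) = 8100 / 22.364526 = 362.1807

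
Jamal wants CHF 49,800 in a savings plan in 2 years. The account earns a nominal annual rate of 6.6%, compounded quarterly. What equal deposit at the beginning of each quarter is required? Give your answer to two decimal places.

Periodic rate i = 0.066/4 = 0.0165; n = 2 × 4 = 8 periods.
FV-annuity factor × (1+i) = 8.617444; PMT = 49800 / 8.617444 = 5,778.9755

CHF 5,778.98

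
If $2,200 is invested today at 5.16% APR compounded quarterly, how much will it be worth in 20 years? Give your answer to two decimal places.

$6,134.06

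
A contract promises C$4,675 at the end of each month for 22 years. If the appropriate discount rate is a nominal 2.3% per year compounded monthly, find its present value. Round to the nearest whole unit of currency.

C$967,861

i = 0.023/12 = 0.00191667 per month; n = 22·12 = 264.
Annuity factor a(264|0.00191667) = 207.028995; PV = 4675 × 207.028995 = 967,860.5508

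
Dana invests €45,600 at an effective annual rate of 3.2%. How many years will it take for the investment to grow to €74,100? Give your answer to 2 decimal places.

n = ln(74100/45600) / ln(1+0.032) = ln(1.62500) / 0.031499 = 15.4136 years

15.41 years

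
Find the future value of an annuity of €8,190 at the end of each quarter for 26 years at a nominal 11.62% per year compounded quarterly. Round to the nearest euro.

Periodic rate i = 0.1162/4 = 0.02905; n = 26 × 4 = 104 periods.
Accumulation factor s(104|0.02905) = 642.044924; FV = 8190 × 642.044924 = 5,258,347.9309

€5,258,348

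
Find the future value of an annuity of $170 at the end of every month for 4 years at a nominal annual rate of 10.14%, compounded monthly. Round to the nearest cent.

$10,011.85

Periodic rate i = 0.1014/12 = 0.00845; n = 4 × 12 = 48 periods.
Accumulation factor s(48|0.00845) = 58.893264; FV = 170 × 58.893264 = 10,011.8549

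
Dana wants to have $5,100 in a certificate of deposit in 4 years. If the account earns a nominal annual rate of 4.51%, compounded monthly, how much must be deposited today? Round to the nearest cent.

With 12 periods per year: i = 0.00375833, n = 48.
PV = FV·(1+i)^(−n) = 5,100 × 0.835219 = 4,259.6146

$4,259.61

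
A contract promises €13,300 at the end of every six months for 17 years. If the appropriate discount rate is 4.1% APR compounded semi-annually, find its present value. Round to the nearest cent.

€323,352.07

Periodic rate i = 0.041/2 = 0.0205; n = 17 × 2 = 34 periods.
PV = PMT · [1 − (1+i)^(−n)] / i = 13300 · 24.312186 = 323,352.0719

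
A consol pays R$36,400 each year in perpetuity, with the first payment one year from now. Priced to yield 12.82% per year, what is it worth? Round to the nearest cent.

R$283,931.36

PV = PMT / i = 36400 / 0.1282 = 283,931.3573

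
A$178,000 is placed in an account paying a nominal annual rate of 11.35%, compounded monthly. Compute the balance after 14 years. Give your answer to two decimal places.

Periodic rate i = 0.1135/12 = 0.00945833; n = 14 × 12 = 168 periods.
FV = PV·(1+i)^n = 178,000 × 4.862401 = 865,507.4262

A$865,507.43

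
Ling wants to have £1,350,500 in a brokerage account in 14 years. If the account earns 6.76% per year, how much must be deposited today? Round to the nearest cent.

£540,473.84

PV = FV·(1+i)^(−n) = 1,350,500 × 0.400203 = 540,473.8385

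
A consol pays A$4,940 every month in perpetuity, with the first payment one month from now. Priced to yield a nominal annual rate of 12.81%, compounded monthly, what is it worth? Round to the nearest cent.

A$462,763.47

Periodic rate i = 0.1281/12 = 0.010675.
PV = PMT / i = 4940 / 0.010675 = 462,763.4660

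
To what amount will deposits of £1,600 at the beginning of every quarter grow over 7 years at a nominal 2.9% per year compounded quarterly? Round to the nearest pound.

With 4 periods per year: i = 0.00725, n = 28.
FV = 1600 × [(1+0.00725)^28 − 1] / 0.00725 × (1+i) = 1600 × 31.144952 = 49,831.9235
(annuity-due: payments at period start, so ×(1+i).)

£49,832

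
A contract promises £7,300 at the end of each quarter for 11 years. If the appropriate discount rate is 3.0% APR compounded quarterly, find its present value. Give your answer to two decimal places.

£272,718.73

i = 0.03/4 = 0.0075 per quarter; n = 11·4 = 44.
PV = 7300 × [1 − (1+0.0075)^(−44)] / 0.0075 = 7300 × 37.358730 = 272,718.7306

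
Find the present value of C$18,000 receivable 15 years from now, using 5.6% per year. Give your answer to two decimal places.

PV = FV·(1+i)^(−n) = 18,000 × 0.441612 = 7,949.0226

C$7,949.02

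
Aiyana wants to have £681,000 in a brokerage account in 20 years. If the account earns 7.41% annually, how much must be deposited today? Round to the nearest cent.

£163,024.46

Discount factor = (1+0.0741)^(−20) = 0.239390; PV = 681,000 × 0.239390 = 163,024.4637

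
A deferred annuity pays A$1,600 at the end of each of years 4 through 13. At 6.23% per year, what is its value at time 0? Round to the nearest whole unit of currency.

A$9,717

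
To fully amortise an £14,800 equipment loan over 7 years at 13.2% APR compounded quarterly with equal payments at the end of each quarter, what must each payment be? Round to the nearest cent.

£817.95

Periodic rate i = 0.132/4 = 0.033; n = 7 × 4 = 28 periods.
PMT = 14800 / ( [1 − (1+0.033)^(−28)] / 0.033 ) = 14800 / 18.094116 = 817.9455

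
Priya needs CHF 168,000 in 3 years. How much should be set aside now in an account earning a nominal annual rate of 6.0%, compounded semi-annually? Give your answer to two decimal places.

CHF 140,697.36

i = 0.06/2 = 0.03 per half-year; n = 3·2 = 6.
PV = FV·(1+i)^(−n) = 168,000 × 0.837484 = 140,697.3551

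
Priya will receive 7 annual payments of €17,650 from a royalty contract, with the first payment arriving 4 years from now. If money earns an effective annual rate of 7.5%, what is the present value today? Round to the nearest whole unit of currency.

Value one period before first payment (t=3): 17650 × [1 − (1+0.075)^(−7)] / 0.075 = 17650 × 5.296601 = 93,485.0133
Discount back 3 years: 93,485.0133 × (1+0.075)^(−3) = 93,485.0133 × 0.804961 = 75,251.7496

€75,252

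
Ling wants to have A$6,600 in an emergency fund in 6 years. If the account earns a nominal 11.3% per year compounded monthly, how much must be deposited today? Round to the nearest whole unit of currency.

With 12 periods per year: i = 0.00941667, n = 72.
PV = 6,600 / (1 + 0.00941667)^72 = 6,600 / 1.963695 = 3,361.0116

A$3,361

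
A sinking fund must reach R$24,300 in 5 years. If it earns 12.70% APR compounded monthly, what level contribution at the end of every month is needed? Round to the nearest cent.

R$292.00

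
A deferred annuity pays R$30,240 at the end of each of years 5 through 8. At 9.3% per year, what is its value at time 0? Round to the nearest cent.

R$68,195.35

PV at t=4 (ordinary 4-year annuity): 30240 × a(4|0.093) = 30240 × 3.218501 = 97,327.4711
PV₀ = 97,327.4711 / (1+0.093)^4 = 97,327.4711 / 1.427186 = 68,195.3545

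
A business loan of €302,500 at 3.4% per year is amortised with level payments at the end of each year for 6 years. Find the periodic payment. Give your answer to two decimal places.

PMT = 302500 / ( [1 − (1+0.034)^(−6)] / 0.034 ) = 302500 / 5.346101 = 56,583.2971

€56,583.30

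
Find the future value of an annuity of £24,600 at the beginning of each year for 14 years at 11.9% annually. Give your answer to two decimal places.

£885,127.74

FV = 24600 × [(1+0.119)^14 − 1] / 0.119 × (1+i) = 24600 × 35.980802 = 885,127.7366
(Beginning-of-period payments → annuity-due factor ×(1+i).)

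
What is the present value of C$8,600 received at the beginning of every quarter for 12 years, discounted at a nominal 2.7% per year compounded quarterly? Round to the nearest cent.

C$353,969.30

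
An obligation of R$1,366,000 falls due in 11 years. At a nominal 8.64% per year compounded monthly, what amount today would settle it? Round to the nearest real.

R$529,878

i = 0.0864/12 = 0.0072 per month; n = 11·12 = 132.
Discount factor = (1+0.0072)^(−132) = 0.387905; PV = 1,366,000 × 0.387905 = 529,878.1876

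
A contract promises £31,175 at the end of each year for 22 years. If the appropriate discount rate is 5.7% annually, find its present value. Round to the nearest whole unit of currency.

PV = 31175 × [1 − (1+0.057)^(−22)] / 0.057 = 31175 × 12.362122 = 385,389.1524

£385,389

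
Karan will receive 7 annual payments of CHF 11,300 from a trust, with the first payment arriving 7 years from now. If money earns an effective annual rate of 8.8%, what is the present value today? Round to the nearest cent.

PV at t=6 (ordinary 7-year annuity): 11300 × a(7|0.088) = 11300 × 5.066907 = 57,256.0437
PV₀ = 57,256.0437 / (1+0.088)^6 = 57,256.0437 / 1.658721 = 34,518.1859

CHF 34,518.19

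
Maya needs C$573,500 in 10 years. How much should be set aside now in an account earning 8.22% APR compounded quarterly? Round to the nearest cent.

Periodic rate i = 0.0822/4 = 0.02055; n = 10 × 4 = 40 periods.
Discount factor = (1+0.02055)^(−40) = 0.443229; PV = 573,500 × 0.443229 = 254,192.0364

C$254,192.04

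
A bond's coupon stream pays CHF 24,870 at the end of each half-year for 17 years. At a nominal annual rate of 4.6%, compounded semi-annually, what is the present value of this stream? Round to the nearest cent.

i = 0.046/2 = 0.023 per half-year; n = 17·2 = 34.
PV = PMT · [1 − (1+i)^(−n)] / i = 24870 · 23.410421 = 582,217.1808

CHF 582,217.18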